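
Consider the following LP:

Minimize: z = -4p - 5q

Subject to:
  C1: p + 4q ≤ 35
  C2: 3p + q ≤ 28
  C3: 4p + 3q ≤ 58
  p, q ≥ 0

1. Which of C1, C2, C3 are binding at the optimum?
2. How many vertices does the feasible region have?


1. C1, C2
2. 4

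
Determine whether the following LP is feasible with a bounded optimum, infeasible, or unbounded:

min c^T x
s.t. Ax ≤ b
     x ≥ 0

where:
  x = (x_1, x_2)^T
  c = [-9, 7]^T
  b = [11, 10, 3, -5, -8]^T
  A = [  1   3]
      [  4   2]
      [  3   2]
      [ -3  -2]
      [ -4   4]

Infeasible (no feasible solution exists)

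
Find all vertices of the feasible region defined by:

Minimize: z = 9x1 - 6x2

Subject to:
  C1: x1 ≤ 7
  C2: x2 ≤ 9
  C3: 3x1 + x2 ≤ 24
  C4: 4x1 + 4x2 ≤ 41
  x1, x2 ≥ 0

(0, 0), (7, 0), (7, 3), (6.875, 3.375), (1.25, 9), (0, 9)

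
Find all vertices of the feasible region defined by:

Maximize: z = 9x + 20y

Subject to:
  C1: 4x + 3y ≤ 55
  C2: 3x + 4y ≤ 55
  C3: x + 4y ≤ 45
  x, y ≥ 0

(0, 0), (13.75, 0), (7.857, 7.857), (5, 10), (0, 11.25)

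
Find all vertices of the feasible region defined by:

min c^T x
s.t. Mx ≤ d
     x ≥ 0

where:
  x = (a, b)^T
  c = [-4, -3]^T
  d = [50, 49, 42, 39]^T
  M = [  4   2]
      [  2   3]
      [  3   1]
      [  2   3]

(0, 0), (12.5, 0), (9, 7), (0, 13)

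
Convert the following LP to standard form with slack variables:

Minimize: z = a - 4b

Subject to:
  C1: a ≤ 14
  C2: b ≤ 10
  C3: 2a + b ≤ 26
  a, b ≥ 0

min z = a - 4b

s.t.
  a + s1 = 14
  b + s2 = 10
  2a + b + s3 = 26
  a, b, s1, s2, s3 ≥ 0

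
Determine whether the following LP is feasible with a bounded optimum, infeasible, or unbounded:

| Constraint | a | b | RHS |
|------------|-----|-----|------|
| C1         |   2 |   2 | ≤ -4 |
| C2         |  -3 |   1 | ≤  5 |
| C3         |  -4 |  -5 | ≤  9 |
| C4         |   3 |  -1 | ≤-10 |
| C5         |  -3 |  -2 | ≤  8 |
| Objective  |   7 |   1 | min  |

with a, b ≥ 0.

Infeasible (no feasible solution exists)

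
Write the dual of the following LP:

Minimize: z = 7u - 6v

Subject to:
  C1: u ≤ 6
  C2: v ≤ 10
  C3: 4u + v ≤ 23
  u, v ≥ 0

Primal min cᵀx s.t. Ax ≤ b, x ≥ 0  →  Dual max −bᵀy s.t. Aᵀy ≥ −c, y ≥ 0.

Maximize: z = -6y1 - 10y2 - 23y3

Subject to:
  y1 + 4y3 ≥ -7
  y2 + y3 ≥ 6
  y1, y2, y3 ≥ 0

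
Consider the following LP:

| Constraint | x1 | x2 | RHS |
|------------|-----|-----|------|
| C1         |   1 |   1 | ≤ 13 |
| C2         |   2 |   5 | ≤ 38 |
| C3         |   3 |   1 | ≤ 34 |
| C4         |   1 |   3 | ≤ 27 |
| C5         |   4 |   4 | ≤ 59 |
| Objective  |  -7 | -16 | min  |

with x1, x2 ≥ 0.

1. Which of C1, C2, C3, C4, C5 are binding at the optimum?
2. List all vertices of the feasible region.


1. C1, C2
2. (0, 0), (11.33, 0), (10.5, 2.5), (9, 4), (0, 7.6)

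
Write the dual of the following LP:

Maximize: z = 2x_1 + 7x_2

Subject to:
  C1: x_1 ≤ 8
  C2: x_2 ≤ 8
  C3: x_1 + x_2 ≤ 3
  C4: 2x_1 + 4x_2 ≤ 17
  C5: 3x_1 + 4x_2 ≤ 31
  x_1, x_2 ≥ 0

Primal max cᵀx s.t. Ax ≤ b, x ≥ 0  →  Dual min bᵀy s.t. Aᵀy ≥ c, y ≥ 0.

Minimize: z = 8y1 + 8y2 + 3y3 + 17y4 + 31y5

Subject to:
  y1 + y3 + 2y4 + 3y5 ≥ 2
  y2 + y3 + 4y4 + 4y5 ≥ 7
  y1, y2, y3, y4, y5 ≥ 0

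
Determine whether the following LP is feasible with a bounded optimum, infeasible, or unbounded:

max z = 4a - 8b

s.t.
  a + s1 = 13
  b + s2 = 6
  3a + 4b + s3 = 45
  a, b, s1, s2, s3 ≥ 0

Feasible with a bounded optimal solution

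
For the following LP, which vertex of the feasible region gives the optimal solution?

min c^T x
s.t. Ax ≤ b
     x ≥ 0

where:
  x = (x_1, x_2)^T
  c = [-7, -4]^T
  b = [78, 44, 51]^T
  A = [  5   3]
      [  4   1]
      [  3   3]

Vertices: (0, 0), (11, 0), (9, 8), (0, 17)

Evaluate the objective at each vertex of the feasible region:
  z(0, 0) = 0
  z(11, 0) = -77
  z(9, 8) = -95  ←
  z(0, 17) = -68
The minimum is at x_1 = 9, x_2 = 8.

(9, 8)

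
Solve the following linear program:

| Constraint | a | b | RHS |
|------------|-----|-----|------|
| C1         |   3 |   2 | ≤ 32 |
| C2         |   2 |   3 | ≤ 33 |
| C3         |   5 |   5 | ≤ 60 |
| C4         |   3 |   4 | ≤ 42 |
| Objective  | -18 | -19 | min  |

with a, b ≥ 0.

Evaluate the objective at each vertex of the feasible region:
  z(0, 0) = 0
  z(10.67, 0) = -192
  z(8, 4) = -220
  z(6, 6) = -222  ←
  z(0, 10.5) = -199.5
The minimum is at a = 6, b = 6.

a = 6, b = 6, z = -222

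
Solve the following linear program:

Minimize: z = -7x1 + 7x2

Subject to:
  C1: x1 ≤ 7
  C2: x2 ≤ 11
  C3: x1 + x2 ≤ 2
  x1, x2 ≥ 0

Evaluate the objective at each vertex of the feasible region:
  z(0, 0) = 0
  z(2, 0) = -14  ←
  z(0, 2) = 14
The minimum is at x1 = 2, x2 = 0.

x1 = 2, x2 = 0, z = -14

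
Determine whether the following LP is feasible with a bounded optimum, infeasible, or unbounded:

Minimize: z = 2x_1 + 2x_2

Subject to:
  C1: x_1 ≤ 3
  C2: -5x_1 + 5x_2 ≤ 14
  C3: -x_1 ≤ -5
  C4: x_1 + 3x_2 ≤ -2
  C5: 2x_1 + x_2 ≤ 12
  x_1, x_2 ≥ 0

Infeasible (no feasible solution exists)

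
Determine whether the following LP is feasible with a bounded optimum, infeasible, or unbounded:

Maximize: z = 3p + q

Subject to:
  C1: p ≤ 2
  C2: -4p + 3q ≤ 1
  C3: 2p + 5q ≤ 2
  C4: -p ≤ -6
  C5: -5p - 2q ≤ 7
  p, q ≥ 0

Infeasible (no feasible solution exists)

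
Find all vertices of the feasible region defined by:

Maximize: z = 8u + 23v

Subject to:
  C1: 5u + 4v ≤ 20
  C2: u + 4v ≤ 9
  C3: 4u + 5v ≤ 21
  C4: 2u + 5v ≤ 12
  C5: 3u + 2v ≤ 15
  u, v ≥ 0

(0, 0), (4, 0), (3.059, 1.176), (1, 2), (0, 2.25)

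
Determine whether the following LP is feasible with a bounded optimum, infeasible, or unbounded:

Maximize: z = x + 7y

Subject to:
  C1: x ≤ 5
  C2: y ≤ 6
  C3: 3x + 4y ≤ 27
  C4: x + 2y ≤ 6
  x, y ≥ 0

Feasible with a bounded optimal solution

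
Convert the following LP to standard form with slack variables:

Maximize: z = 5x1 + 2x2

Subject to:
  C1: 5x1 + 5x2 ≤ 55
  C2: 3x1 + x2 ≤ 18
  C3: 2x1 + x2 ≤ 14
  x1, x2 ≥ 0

max z = 5x1 + 2x2

s.t.
  5x1 + 5x2 + s1 = 55
  3x1 + x2 + s2 = 18
  2x1 + x2 + s3 = 14
  x1, x2, s1, s2, s3 ≥ 0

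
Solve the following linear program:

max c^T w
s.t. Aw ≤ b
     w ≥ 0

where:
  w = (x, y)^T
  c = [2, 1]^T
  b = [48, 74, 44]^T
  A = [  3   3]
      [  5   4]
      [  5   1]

Evaluate the objective at each vertex of the feasible region:
  z(0, 0) = 0
  z(8.8, 0) = 17.6
  z(7, 9) = 23  ←
  z(0, 16) = 16
The maximum is at x = 7, y = 9.

x = 7, y = 9, z = 23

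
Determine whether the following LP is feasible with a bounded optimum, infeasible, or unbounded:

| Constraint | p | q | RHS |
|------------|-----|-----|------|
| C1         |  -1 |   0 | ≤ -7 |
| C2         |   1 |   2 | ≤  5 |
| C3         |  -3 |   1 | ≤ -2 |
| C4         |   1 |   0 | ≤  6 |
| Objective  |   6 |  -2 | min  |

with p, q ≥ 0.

Infeasible (no feasible solution exists)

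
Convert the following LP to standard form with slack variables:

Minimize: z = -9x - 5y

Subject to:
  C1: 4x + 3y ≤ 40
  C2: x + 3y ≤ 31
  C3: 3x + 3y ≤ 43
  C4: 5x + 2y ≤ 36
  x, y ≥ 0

min z = -9x - 5y

s.t.
  4x + 3y + s1 = 40
  x + 3y + s2 = 31
  3x + 3y + s3 = 43
  5x + 2y + s4 = 36
  x, y, s1, s2, s3, s4 ≥ 0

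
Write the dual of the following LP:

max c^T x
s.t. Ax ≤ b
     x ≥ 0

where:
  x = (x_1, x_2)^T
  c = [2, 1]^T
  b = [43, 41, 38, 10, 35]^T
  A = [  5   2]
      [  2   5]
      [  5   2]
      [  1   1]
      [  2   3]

Primal max cᵀx s.t. Ax ≤ b, x ≥ 0  →  Dual min bᵀy s.t. Aᵀy ≥ c, y ≥ 0.

Minimize: z = 43y1 + 41y2 + 38y3 + 10y4 + 35y5

Subject to:
  5y1 + 2y2 + 5y3 + y4 + 2y5 ≥ 2
  2y1 + 5y2 + 2y3 + y4 + 3y5 ≥ 1
  y1, y2, y3, y4, y5 ≥ 0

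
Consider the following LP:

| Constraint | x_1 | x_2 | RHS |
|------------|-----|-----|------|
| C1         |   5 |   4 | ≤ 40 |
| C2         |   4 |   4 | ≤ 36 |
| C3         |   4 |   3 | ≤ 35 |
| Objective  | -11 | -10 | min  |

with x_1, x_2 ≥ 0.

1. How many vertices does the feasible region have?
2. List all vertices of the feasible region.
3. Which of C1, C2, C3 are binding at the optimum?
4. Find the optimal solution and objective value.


1. 4
2. (0, 0), (8, 0), (4, 5), (0, 9)
3. C1, C2
4. x_1 = 4, x_2 = 5, z = -94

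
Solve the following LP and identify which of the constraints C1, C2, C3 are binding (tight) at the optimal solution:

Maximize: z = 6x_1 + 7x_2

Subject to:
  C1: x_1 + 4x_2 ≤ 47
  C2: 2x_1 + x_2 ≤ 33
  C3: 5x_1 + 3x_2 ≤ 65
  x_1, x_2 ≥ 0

At x_1 = 7, x_2 = 10, compute slack b - a·x for each constraint:
  C1: 47 − 47 = 0  (binding)
  C2: 33 − 24 = 9  (slack)
  C3: 65 − 65 = 0  (binding)

Optimal: x_1 = 7, x_2 = 10
Binding: C1, C3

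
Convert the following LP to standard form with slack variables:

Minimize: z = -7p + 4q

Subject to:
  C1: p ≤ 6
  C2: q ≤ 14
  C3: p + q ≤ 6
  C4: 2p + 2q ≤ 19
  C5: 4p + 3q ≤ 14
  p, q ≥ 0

min z = -7p + 4q

s.t.
  p + s1 = 6
  q + s2 = 14
  p + q + s3 = 6
  2p + 2q + s4 = 19
  4p + 3q + s5 = 14
  p, q, s1, s2, s3, s4, s5 ≥ 0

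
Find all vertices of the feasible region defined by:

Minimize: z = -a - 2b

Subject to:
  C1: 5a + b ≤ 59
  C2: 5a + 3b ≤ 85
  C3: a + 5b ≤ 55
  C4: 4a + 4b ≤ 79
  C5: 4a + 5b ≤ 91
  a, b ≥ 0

(0, 0), (11.8, 0), (10, 9), (0, 11)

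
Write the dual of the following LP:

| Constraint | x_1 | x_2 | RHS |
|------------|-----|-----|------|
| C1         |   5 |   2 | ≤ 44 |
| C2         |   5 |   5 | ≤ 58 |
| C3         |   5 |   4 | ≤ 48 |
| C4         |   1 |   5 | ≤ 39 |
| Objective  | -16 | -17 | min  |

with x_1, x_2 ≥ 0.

Primal min cᵀx s.t. Ax ≤ b, x ≥ 0  →  Dual max −bᵀy s.t. Aᵀy ≥ −c, y ≥ 0.

Maximize: z = -44y1 - 58y2 - 48y3 - 39y4

Subject to:
  5y1 + 5y2 + 5y3 + y4 ≥ 16
  2y1 + 5y2 + 4y3 + 5y4 ≥ 17
  y1, y2, y3, y4 ≥ 0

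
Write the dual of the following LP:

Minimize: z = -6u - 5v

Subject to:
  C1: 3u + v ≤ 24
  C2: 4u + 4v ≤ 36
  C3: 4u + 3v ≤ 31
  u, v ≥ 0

Primal min cᵀx s.t. Ax ≤ b, x ≥ 0  →  Dual max −bᵀy s.t. Aᵀy ≥ −c, y ≥ 0.

Maximize: z = -24y1 - 36y2 - 31y3

Subject to:
  3y1 + 4y2 + 4y3 ≥ 6
  y1 + 4y2 + 3y3 ≥ 5
  y1, y2, y3 ≥ 0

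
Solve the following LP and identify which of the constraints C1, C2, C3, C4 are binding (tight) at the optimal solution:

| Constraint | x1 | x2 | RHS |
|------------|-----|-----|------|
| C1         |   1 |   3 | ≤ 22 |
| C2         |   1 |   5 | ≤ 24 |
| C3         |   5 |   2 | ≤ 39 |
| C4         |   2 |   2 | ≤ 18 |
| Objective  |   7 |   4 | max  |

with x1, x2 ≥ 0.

At x1 = 7, x2 = 2, compute slack b - a·x for each constraint:
  C1: 22 − 13 = 9  (slack)
  C2: 24 − 17 = 7  (slack)
  C3: 39 − 39 = 0  (binding)
  C4: 18 − 18 = 0  (binding)

Optimal: x1 = 7, x2 = 2
Binding: C3, C4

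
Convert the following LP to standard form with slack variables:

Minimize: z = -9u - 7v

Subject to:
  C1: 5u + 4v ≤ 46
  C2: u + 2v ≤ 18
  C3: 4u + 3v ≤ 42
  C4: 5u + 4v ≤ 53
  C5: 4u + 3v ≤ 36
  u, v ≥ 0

min z = -9u - 7v

s.t.
  5u + 4v + s1 = 46
  u + 2v + s2 = 18
  4u + 3v + s3 = 42
  5u + 4v + s4 = 53
  4u + 3v + s5 = 36
  u, v, s1, s2, s3, s4, s5 ≥ 0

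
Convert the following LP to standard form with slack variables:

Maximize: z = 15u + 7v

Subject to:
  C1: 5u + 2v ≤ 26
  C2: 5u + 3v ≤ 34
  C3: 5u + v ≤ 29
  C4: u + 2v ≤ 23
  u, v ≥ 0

max z = 15u + 7v

s.t.
  5u + 2v + s1 = 26
  5u + 3v + s2 = 34
  5u + v + s3 = 29
  u + 2v + s4 = 23
  u, v, s1, s2, s3, s4 ≥ 0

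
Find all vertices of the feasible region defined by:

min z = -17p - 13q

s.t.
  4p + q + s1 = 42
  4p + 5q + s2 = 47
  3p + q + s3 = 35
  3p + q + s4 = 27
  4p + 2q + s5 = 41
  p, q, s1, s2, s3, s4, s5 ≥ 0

(0, 0), (9, 0), (8, 3), (0, 9.4)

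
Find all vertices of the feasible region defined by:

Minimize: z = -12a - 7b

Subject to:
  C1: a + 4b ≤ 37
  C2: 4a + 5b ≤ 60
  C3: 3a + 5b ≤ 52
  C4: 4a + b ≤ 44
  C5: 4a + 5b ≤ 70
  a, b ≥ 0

(0, 0), (11, 0), (10, 4), (8, 5.6), (3.286, 8.429), (0, 9.25)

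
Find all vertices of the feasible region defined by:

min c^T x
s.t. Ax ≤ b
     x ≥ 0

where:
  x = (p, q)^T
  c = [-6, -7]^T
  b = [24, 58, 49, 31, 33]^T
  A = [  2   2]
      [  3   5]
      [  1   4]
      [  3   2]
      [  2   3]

(0, 0), (10.33, 0), (7, 5), (3, 9), (0, 11)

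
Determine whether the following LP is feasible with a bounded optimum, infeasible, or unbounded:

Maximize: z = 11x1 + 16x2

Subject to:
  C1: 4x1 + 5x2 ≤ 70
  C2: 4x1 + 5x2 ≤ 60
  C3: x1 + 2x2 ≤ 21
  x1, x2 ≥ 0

Feasible with a bounded optimal solution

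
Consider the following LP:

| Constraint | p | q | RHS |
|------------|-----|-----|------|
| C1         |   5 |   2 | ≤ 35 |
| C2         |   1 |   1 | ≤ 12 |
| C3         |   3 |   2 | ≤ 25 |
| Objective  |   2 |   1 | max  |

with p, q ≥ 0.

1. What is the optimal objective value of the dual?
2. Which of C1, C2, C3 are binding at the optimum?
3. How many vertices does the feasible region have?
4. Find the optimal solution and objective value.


1. 15
2. C1, C3
3. 5
4. p = 5, q = 5, z = 15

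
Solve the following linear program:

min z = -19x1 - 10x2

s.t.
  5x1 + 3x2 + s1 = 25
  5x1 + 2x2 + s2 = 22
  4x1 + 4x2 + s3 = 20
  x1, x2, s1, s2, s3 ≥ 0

Evaluate the objective at each vertex of the feasible region:
  z(0, 0) = 0
  z(4.4, 0) = -83.6
  z(4, 1) = -86  ←
  z(0, 5) = -50
The minimum is at x1 = 4, x2 = 1.

x1 = 4, x2 = 1, z = -86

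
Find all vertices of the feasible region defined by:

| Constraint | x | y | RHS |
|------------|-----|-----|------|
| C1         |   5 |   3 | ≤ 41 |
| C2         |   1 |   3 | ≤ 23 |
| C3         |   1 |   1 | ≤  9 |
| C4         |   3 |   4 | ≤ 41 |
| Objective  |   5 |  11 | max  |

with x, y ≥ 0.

(0, 0), (8.2, 0), (7, 2), (2, 7), (0, 7.667)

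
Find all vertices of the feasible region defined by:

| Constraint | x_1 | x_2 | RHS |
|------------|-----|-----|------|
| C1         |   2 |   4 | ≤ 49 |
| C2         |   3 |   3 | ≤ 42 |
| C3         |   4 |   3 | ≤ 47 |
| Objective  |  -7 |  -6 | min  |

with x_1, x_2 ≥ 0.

(0, 0), (11.75, 0), (5, 9), (3.5, 10.5), (0, 12.25)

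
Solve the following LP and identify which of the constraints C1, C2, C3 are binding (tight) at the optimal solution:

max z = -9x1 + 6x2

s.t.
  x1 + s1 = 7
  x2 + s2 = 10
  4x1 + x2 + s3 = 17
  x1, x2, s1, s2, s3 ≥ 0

At x1 = 0, x2 = 10, compute slack b - a·x for each constraint:
  C1: 7 − 0 = 7  (slack)
  C2: 10 − 10 = 0  (binding)
  C3: 17 − 10 = 7  (slack)

Optimal: x1 = 0, x2 = 10
Binding: C2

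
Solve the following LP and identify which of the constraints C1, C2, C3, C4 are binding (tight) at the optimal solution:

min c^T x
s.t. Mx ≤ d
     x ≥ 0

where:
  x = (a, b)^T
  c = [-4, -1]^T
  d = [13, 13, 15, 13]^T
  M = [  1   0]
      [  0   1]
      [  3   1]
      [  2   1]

At a = 5, b = 0, compute slack b - a·x for each constraint:
  C1: 13 − 5 = 8  (slack)
  C2: 13 − 0 = 13  (slack)
  C3: 15 − 15 = 0  (binding)
  C4: 13 − 10 = 3  (slack)

Optimal: a = 5, b = 0
Binding: C3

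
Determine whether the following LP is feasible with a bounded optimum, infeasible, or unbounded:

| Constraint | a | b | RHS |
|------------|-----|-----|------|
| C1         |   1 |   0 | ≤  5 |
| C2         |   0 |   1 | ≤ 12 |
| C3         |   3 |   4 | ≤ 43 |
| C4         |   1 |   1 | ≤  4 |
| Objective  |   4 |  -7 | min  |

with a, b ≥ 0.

Feasible with a bounded optimal solution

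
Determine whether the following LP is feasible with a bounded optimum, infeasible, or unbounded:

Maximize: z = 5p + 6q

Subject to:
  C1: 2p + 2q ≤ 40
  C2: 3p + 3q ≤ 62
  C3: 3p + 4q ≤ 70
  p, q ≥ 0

Feasible with a bounded optimal solution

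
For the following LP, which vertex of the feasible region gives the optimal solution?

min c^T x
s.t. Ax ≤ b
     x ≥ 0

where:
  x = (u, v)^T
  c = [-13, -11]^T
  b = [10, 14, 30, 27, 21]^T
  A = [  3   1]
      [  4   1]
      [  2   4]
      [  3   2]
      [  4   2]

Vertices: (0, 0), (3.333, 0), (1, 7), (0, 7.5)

Evaluate the objective at each vertex of the feasible region:
  z(0, 0) = 0
  z(3.333, 0) = -43.33
  z(1, 7) = -90  ←
  z(0, 7.5) = -82.5
The minimum is at u = 1, v = 7.

(1, 7)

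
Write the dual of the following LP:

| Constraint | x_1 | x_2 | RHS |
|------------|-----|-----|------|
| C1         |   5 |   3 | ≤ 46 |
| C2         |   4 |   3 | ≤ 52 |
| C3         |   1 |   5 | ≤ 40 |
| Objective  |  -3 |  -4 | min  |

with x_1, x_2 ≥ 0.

Primal min cᵀx s.t. Ax ≤ b, x ≥ 0  →  Dual max −bᵀy s.t. Aᵀy ≥ −c, y ≥ 0.

Maximize: z = -46y1 - 52y2 - 40y3

Subject to:
  5y1 + 4y2 + y3 ≥ 3
  3y1 + 3y2 + 5y3 ≥ 4
  y1, y2, y3 ≥ 0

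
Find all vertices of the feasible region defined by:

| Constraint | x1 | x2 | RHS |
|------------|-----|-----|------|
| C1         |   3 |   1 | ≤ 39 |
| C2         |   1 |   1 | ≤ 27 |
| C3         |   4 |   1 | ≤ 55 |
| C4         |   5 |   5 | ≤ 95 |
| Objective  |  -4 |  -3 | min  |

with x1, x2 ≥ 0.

(0, 0), (13, 0), (10, 9), (0, 19)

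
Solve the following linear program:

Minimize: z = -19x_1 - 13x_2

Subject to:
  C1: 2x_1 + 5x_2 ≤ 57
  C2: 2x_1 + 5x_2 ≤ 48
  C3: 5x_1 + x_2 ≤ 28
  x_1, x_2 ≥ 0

Evaluate the objective at each vertex of the feasible region:
  z(0, 0) = 0
  z(5.6, 0) = -106.4
  z(4, 8) = -180  ←
  z(0, 9.6) = -124.8
The minimum is at x_1 = 4, x_2 = 8.

x_1 = 4, x_2 = 8, z = -180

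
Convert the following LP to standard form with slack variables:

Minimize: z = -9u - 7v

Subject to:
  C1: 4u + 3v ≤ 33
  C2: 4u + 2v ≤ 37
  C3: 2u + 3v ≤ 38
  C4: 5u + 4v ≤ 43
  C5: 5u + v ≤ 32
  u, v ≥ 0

min z = -9u - 7v

s.t.
  4u + 3v + s1 = 33
  4u + 2v + s2 = 37
  2u + 3v + s3 = 38
  5u + 4v + s4 = 43
  5u + v + s5 = 32
  u, v, s1, s2, s3, s4, s5 ≥ 0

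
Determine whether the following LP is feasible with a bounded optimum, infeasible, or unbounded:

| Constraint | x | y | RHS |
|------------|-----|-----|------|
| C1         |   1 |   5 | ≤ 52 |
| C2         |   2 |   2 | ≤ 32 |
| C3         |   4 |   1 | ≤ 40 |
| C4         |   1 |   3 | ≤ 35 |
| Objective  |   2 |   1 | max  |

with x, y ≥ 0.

Feasible with a bounded optimal solution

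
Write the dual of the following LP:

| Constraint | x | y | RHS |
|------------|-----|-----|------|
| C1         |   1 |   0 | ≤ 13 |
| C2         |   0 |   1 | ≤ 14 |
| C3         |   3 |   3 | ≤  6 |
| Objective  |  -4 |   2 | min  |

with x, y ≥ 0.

Primal min cᵀx s.t. Ax ≤ b, x ≥ 0  →  Dual max −bᵀy s.t. Aᵀy ≥ −c, y ≥ 0.

Maximize: z = -13y1 - 14y2 - 6y3

Subject to:
  y1 + 3y3 ≥ 4
  y2 + 3y3 ≥ -2
  y1, y2, y3 ≥ 0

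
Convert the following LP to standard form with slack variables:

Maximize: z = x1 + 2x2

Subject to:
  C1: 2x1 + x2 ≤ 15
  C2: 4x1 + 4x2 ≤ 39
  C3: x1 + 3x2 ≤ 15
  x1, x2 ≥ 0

max z = x1 + 2x2

s.t.
  2x1 + x2 + s1 = 15
  4x1 + 4x2 + s2 = 39
  x1 + 3x2 + s3 = 15
  x1, x2, s1, s2, s3 ≥ 0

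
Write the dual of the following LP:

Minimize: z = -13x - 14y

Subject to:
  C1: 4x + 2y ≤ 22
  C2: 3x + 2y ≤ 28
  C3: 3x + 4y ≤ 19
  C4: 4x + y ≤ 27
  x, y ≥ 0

Primal min cᵀx s.t. Ax ≤ b, x ≥ 0  →  Dual max −bᵀy s.t. Aᵀy ≥ −c, y ≥ 0.

Maximize: z = -22y1 - 28y2 - 19y3 - 27y4

Subject to:
  4y1 + 3y2 + 3y3 + 4y4 ≥ 13
  2y1 + 2y2 + 4y3 + y4 ≥ 14
  y1, y2, y3, y4 ≥ 0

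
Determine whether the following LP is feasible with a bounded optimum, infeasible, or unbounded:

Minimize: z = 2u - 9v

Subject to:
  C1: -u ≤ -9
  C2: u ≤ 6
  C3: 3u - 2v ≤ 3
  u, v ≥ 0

Infeasible (no feasible solution exists)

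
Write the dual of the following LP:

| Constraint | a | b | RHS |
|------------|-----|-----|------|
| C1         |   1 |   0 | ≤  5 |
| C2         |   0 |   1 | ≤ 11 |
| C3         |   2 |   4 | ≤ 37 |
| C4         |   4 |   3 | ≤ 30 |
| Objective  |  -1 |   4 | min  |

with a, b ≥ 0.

Primal min cᵀx s.t. Ax ≤ b, x ≥ 0  →  Dual max −bᵀy s.t. Aᵀy ≥ −c, y ≥ 0.

Maximize: z = -5y1 - 11y2 - 37y3 - 30y4

Subject to:
  y1 + 2y3 + 4y4 ≥ 1
  y2 + 4y3 + 3y4 ≥ -4
  y1, y2, y3, y4 ≥ 0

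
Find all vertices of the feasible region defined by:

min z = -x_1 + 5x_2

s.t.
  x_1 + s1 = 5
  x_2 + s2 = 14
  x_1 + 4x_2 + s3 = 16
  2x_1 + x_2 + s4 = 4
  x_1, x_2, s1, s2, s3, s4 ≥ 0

(0, 0), (2, 0), (0, 4)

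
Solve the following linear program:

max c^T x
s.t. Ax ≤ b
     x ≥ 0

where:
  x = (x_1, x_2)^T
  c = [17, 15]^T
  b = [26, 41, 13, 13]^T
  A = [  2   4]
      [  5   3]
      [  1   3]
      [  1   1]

Evaluate the objective at each vertex of the feasible region:
  z(0, 0) = 0
  z(8.2, 0) = 139.4
  z(7, 2) = 149  ←
  z(0, 4.333) = 65
The maximum is at x_1 = 7, x_2 = 2.

x_1 = 7, x_2 = 2, z = 149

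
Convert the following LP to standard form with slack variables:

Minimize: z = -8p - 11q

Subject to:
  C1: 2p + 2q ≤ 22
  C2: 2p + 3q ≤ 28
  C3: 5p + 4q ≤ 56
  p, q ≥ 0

min z = -8p - 11q

s.t.
  2p + 2q + s1 = 22
  2p + 3q + s2 = 28
  5p + 4q + s3 = 56
  p, q, s1, s2, s3 ≥ 0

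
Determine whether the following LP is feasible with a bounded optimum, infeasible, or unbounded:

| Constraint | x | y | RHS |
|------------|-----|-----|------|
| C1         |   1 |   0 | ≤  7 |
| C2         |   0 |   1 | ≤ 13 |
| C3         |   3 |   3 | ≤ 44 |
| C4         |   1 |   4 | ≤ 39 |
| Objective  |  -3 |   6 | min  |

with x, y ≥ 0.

Feasible with a bounded optimal solution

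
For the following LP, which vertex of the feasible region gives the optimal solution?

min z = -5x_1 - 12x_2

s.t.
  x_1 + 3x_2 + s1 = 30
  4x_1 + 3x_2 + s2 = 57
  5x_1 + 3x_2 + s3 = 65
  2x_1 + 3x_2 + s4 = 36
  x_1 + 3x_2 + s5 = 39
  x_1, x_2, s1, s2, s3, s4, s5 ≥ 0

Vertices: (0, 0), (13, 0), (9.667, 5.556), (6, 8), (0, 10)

Evaluate the objective at each vertex of the feasible region:
  z(0, 0) = 0
  z(13, 0) = -65
  z(9.667, 5.556) = -115
  z(6, 8) = -126  ←
  z(0, 10) = -120
The minimum is at x_1 = 6, x_2 = 8.

(6, 8)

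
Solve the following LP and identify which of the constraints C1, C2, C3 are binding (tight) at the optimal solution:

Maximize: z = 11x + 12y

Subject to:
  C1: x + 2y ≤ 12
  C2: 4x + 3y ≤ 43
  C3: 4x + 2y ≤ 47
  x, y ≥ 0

At x = 10, y = 1, compute slack b - a·x for each constraint:
  C1: 12 − 12 = 0  (binding)
  C2: 43 − 43 = 0  (binding)
  C3: 47 − 42 = 5  (slack)

Optimal: x = 10, y = 1
Binding: C1, C2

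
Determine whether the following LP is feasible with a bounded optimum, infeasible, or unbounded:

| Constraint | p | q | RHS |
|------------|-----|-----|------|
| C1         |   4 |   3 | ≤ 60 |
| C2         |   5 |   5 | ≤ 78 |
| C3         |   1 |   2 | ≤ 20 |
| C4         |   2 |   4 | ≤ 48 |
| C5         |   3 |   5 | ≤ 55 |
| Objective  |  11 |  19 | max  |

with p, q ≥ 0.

Feasible with a bounded optimal solution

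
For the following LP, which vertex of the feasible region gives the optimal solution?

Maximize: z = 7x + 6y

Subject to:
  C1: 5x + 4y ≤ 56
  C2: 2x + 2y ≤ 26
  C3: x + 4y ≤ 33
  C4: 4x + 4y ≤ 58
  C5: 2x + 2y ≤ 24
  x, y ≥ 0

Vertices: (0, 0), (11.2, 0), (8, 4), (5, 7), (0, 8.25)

Evaluate the objective at each vertex of the feasible region:
  z(0, 0) = 0
  z(11.2, 0) = 78.4
  z(8, 4) = 80  ←
  z(5, 7) = 77
  z(0, 8.25) = 49.5
The maximum is at x = 8, y = 4.

(8, 4)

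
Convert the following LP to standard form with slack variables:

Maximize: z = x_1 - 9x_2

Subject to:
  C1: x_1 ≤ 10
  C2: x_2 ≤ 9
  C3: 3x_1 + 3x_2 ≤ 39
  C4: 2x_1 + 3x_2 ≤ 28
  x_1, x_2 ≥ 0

max z = x_1 - 9x_2

s.t.
  x_1 + s1 = 10
  x_2 + s2 = 9
  3x_1 + 3x_2 + s3 = 39
  2x_1 + 3x_2 + s4 = 28
  x_1, x_2, s1, s2, s3, s4 ≥ 0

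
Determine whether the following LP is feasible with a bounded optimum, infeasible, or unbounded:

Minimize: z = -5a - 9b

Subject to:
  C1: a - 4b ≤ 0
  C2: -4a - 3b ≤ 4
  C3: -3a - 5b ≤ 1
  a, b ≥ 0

Unbounded (objective can decrease without bound)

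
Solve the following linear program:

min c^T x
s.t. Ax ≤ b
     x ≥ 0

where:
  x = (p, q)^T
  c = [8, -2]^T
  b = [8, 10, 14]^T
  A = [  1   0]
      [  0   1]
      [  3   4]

Evaluate the objective at each vertex of the feasible region:
  z(0, 0) = 0
  z(4.667, 0) = 37.33
  z(0, 3.5) = -7  ←
The minimum is at p = 0, q = 3.5.

p = 0, q = 3.5, z = -7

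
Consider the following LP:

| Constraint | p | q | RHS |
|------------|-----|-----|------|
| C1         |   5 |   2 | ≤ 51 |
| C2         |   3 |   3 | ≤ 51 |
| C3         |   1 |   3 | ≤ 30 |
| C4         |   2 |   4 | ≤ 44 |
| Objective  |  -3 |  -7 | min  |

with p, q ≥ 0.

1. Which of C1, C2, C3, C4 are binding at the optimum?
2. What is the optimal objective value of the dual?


1. C3, C4
2. -74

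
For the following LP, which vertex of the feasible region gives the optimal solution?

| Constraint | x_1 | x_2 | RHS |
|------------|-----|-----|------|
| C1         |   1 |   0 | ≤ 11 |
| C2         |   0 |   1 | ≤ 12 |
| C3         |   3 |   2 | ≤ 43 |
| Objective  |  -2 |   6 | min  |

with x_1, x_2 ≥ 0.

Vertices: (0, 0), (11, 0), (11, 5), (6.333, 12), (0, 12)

Evaluate the objective at each vertex of the feasible region:
  z(0, 0) = 0
  z(11, 0) = -22  ←
  z(11, 5) = 8
  z(6.333, 12) = 59.33
  z(0, 12) = 72
The minimum is at x_1 = 11, x_2 = 0.

(11, 0)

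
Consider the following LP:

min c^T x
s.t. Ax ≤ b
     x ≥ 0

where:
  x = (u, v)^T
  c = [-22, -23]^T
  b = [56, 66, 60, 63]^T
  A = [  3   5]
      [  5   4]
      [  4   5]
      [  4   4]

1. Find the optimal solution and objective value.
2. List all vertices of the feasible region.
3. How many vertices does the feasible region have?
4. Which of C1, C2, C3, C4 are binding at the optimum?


1. u = 10, v = 4, z = -312
2. (0, 0), (13.2, 0), (10, 4), (4, 8.8), (0, 11.2)
3. 5
4. C2, C3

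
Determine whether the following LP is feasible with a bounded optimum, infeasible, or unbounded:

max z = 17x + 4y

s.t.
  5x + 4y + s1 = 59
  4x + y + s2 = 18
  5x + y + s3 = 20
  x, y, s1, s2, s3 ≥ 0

Feasible with a bounded optimal solution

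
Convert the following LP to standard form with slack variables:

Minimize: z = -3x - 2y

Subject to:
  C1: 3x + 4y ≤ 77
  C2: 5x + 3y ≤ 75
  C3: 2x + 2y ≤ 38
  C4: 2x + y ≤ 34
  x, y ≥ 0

min z = -3x - 2y

s.t.
  3x + 4y + s1 = 77
  5x + 3y + s2 = 75
  2x + 2y + s3 = 38
  2x + y + s4 = 34
  x, y, s1, s2, s3, s4 ≥ 0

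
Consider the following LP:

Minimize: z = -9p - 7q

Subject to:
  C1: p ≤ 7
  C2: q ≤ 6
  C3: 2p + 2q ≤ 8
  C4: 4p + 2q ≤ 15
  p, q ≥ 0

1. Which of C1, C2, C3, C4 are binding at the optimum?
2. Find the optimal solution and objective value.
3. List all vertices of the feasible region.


1. C3, C4
2. p = 3.5, q = 0.5, z = -35
3. (0, 0), (3.75, 0), (3.5, 0.5), (0, 4)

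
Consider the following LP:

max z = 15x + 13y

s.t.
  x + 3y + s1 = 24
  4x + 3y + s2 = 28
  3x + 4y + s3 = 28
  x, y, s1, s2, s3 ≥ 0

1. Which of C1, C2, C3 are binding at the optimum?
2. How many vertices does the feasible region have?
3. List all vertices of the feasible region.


1. C2, C3
2. 4
3. (0, 0), (7, 0), (4, 4), (0, 7)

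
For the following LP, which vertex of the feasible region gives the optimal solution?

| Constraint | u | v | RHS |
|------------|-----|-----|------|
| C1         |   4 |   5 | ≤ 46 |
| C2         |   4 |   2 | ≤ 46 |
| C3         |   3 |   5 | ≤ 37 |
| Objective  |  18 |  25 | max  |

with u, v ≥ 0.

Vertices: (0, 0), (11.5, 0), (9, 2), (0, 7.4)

Evaluate the objective at each vertex of the feasible region:
  z(0, 0) = 0
  z(11.5, 0) = 207
  z(9, 2) = 212  ←
  z(0, 7.4) = 185
The maximum is at u = 9, v = 2.

(9, 2)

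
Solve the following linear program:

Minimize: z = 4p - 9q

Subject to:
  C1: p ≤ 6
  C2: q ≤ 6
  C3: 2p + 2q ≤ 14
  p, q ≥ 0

Evaluate the objective at each vertex of the feasible region:
  z(0, 0) = 0
  z(6, 0) = 24
  z(6, 1) = 15
  z(1, 6) = -50
  z(0, 6) = -54  ←
The minimum is at p = 0, q = 6.

p = 0, q = 6, z = -54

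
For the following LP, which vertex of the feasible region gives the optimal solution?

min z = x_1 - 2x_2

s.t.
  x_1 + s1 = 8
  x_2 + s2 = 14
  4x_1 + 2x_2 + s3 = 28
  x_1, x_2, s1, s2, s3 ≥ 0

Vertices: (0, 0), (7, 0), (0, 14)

Evaluate the objective at each vertex of the feasible region:
  z(0, 0) = 0
  z(7, 0) = 7
  z(0, 14) = -28  ←
The minimum is at x_1 = 0, x_2 = 14.

(0, 14)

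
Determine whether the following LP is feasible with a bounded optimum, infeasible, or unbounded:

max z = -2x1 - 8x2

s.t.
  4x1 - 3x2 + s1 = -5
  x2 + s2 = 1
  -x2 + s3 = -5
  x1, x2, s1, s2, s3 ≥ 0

Infeasible (no feasible solution exists)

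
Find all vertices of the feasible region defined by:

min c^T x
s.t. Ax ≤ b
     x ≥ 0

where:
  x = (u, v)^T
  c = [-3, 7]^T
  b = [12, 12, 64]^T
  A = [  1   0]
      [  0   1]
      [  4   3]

(0, 0), (12, 0), (12, 5.333), (7, 12), (0, 12)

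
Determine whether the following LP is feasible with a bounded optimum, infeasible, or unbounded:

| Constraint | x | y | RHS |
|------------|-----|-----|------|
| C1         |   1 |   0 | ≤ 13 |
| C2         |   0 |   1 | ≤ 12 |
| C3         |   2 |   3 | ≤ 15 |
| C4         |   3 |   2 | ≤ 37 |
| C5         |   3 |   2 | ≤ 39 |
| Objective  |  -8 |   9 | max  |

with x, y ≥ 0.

Feasible with a bounded optimal solution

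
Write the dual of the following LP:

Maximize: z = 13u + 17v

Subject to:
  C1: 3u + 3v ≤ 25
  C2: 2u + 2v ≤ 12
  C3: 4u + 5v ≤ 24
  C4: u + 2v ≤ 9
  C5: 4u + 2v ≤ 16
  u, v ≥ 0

Primal max cᵀx s.t. Ax ≤ b, x ≥ 0  →  Dual min bᵀy s.t. Aᵀy ≥ c, y ≥ 0.

Minimize: z = 25y1 + 12y2 + 24y3 + 9y4 + 16y5

Subject to:
  3y1 + 2y2 + 4y3 + y4 + 4y5 ≥ 13
  3y1 + 2y2 + 5y3 + 2y4 + 2y5 ≥ 17
  y1, y2, y3, y4, y5 ≥ 0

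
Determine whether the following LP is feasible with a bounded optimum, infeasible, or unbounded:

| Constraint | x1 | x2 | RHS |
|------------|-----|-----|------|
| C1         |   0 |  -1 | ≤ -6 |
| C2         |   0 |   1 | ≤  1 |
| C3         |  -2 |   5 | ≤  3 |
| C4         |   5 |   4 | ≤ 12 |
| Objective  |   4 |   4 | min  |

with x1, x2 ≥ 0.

Infeasible (no feasible solution exists)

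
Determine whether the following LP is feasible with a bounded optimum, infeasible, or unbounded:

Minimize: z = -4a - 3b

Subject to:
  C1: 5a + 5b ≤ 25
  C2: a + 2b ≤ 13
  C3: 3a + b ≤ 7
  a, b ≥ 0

Feasible with a bounded optimal solution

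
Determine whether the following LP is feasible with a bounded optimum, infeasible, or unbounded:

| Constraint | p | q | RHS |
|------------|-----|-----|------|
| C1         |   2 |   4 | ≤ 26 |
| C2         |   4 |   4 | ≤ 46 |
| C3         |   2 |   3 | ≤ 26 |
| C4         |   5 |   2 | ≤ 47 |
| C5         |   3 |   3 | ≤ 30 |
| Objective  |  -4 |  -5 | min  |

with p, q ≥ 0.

Feasible with a bounded optimal solution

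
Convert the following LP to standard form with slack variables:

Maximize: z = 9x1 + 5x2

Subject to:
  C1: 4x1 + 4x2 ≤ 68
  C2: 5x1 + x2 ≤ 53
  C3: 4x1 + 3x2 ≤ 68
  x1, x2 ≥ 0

max z = 9x1 + 5x2

s.t.
  4x1 + 4x2 + s1 = 68
  5x1 + x2 + s2 = 53
  4x1 + 3x2 + s3 = 68
  x1, x2, s1, s2, s3 ≥ 0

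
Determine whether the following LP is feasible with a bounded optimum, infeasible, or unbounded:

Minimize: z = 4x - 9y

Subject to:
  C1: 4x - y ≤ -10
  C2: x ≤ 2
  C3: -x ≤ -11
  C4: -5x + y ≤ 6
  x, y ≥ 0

Infeasible (no feasible solution exists)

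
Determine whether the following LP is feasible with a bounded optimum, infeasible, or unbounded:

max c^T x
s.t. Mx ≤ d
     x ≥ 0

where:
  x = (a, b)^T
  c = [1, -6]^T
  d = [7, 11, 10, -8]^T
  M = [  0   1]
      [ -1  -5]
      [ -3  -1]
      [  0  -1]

Infeasible (no feasible solution exists)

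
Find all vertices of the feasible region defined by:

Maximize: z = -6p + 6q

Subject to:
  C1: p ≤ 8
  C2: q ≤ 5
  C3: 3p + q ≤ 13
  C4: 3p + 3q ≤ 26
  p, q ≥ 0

(0, 0), (4.333, 0), (2.667, 5), (0, 5)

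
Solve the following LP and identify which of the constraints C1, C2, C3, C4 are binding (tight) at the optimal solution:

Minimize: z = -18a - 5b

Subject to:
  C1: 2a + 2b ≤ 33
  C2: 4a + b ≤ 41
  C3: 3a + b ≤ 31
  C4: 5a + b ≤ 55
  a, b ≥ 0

At a = 10, b = 1, compute slack b - a·x for each constraint:
  C1: 33 − 22 = 11  (slack)
  C2: 41 − 41 = 0  (binding)
  C3: 31 − 31 = 0  (binding)
  C4: 55 − 51 = 4  (slack)

Optimal: a = 10, b = 1
Binding: C2, C3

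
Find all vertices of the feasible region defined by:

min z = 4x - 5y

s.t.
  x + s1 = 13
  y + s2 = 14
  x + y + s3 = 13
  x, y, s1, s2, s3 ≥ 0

(0, 0), (13, 0), (0, 13)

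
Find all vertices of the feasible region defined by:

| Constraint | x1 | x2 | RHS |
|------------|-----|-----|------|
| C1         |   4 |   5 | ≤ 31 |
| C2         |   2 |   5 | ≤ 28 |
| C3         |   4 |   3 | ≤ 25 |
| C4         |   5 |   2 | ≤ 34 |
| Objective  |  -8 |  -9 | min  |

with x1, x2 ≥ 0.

(0, 0), (6.25, 0), (4, 3), (1.5, 5), (0, 5.6)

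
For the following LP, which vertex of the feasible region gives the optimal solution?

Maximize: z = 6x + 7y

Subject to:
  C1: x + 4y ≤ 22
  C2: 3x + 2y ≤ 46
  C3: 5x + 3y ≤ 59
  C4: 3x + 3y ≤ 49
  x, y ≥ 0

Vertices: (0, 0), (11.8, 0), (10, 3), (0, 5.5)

Evaluate the objective at each vertex of the feasible region:
  z(0, 0) = 0
  z(11.8, 0) = 70.8
  z(10, 3) = 81  ←
  z(0, 5.5) = 38.5
The maximum is at x = 10, y = 3.

(10, 3)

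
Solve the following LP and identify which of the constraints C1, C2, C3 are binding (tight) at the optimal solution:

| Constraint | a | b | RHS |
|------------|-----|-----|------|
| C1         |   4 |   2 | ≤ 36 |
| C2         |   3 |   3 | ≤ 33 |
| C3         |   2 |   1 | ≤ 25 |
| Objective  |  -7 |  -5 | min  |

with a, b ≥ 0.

At a = 7, b = 4, compute slack b - a·x for each constraint:
  C1: 36 − 36 = 0  (binding)
  C2: 33 − 33 = 0  (binding)
  C3: 25 − 18 = 7  (slack)

Optimal: a = 7, b = 4
Binding: C1, C2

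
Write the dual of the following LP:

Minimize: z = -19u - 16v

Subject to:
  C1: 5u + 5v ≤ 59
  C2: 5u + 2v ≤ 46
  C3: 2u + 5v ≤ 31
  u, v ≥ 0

Primal min cᵀx s.t. Ax ≤ b, x ≥ 0  →  Dual max −bᵀy s.t. Aᵀy ≥ −c, y ≥ 0.

Maximize: z = -59y1 - 46y2 - 31y3

Subject to:
  5y1 + 5y2 + 2y3 ≥ 19
  5y1 + 2y2 + 5y3 ≥ 16
  y1, y2, y3 ≥ 0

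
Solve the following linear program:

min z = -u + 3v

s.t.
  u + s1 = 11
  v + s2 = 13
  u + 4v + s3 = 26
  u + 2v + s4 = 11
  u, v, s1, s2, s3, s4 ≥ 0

Evaluate the objective at each vertex of the feasible region:
  z(0, 0) = 0
  z(11, 0) = -11  ←
  z(0, 5.5) = 16.5
The minimum is at u = 11, v = 0.

u = 11, v = 0, z = -11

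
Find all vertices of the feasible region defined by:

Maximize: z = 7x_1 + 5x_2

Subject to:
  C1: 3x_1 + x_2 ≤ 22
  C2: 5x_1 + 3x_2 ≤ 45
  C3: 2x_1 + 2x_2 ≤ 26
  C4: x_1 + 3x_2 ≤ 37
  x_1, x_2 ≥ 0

(0, 0), (7.333, 0), (5.25, 6.25), (3, 10), (1, 12), (0, 12.33)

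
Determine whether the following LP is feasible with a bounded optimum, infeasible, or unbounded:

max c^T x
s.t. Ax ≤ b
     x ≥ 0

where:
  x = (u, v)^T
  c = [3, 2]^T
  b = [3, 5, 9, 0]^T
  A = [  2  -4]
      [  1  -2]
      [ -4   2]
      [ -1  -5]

Unbounded (objective can increase without bound)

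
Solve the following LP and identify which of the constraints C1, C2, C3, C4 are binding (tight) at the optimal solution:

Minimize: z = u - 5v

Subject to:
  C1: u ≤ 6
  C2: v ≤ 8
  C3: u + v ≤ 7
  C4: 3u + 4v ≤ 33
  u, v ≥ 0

At u = 0, v = 7, compute slack b - a·x for each constraint:
  C1: 6 − 0 = 6  (slack)
  C2: 8 − 7 = 1  (slack)
  C3: 7 − 7 = 0  (binding)
  C4: 33 − 28 = 5  (slack)

Optimal: u = 0, v = 7
Binding: C3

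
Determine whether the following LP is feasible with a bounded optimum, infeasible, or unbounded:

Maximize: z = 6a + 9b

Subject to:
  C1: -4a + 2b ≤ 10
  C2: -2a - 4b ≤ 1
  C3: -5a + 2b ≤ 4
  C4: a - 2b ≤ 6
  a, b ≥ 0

Unbounded (objective can increase without bound)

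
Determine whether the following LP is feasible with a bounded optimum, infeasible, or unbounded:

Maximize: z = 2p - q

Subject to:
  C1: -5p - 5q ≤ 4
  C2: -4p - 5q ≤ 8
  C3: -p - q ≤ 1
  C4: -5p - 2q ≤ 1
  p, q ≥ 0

Unbounded (objective can increase without bound)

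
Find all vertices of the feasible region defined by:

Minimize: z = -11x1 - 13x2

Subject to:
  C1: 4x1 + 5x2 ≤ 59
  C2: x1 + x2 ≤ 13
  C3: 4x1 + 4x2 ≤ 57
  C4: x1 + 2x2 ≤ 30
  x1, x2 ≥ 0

(0, 0), (13, 0), (6, 7), (0, 11.8)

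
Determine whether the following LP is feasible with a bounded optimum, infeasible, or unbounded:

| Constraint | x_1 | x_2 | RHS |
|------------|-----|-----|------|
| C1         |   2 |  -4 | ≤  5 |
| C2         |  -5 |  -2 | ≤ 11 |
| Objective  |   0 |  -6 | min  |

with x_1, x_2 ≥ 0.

Unbounded (objective can decrease without bound)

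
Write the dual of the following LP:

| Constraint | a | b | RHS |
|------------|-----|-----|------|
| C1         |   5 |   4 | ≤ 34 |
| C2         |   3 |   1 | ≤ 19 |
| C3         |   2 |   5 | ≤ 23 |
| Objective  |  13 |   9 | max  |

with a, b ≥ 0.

Primal max cᵀx s.t. Ax ≤ b, x ≥ 0  →  Dual min bᵀy s.t. Aᵀy ≥ c, y ≥ 0.

Minimize: z = 34y1 + 19y2 + 23y3

Subject to:
  5y1 + 3y2 + 2y3 ≥ 13
  4y1 + y2 + 5y3 ≥ 9
  y1, y2, y3 ≥ 0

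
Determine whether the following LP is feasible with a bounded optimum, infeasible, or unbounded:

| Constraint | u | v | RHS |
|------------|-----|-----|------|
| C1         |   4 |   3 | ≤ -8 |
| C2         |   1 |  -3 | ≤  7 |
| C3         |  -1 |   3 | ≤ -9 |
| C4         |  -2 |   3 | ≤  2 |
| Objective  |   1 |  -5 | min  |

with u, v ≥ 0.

Infeasible (no feasible solution exists)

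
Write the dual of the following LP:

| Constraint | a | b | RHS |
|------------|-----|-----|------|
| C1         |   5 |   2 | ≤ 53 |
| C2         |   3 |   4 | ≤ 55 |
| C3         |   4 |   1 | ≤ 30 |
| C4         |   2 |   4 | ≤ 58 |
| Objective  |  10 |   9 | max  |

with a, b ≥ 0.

Primal max cᵀx s.t. Ax ≤ b, x ≥ 0  →  Dual min bᵀy s.t. Aᵀy ≥ c, y ≥ 0.

Minimize: z = 53y1 + 55y2 + 30y3 + 58y4

Subject to:
  5y1 + 3y2 + 4y3 + 2y4 ≥ 10
  2y1 + 4y2 + y3 + 4y4 ≥ 9
  y1, y2, y3, y4 ≥ 0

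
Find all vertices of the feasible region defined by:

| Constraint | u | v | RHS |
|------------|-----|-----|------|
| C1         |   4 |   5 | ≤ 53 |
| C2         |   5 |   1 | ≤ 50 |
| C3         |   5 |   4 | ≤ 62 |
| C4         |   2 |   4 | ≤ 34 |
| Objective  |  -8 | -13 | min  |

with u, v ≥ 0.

(0, 0), (10, 0), (9.381, 3.095), (7, 5), (0, 8.5)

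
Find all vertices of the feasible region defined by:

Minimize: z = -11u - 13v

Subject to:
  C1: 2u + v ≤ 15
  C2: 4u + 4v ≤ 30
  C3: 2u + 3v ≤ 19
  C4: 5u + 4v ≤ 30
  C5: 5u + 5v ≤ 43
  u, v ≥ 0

(0, 0), (6, 0), (2, 5), (0, 6.333)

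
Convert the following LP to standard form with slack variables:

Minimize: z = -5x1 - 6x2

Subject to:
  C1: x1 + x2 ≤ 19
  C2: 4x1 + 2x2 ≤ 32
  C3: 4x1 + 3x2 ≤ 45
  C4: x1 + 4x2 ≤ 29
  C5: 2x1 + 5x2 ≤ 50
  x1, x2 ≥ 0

min z = -5x1 - 6x2

s.t.
  x1 + x2 + s1 = 19
  4x1 + 2x2 + s2 = 32
  4x1 + 3x2 + s3 = 45
  x1 + 4x2 + s4 = 29
  2x1 + 5x2 + s5 = 50
  x1, x2, s1, s2, s3, s4, s5 ≥ 0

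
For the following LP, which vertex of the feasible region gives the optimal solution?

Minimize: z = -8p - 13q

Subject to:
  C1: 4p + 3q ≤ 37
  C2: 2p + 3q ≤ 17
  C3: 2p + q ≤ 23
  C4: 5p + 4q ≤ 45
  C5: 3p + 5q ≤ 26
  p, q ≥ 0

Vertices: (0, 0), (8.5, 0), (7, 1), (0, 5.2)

Evaluate the objective at each vertex of the feasible region:
  z(0, 0) = 0
  z(8.5, 0) = -68
  z(7, 1) = -69  ←
  z(0, 5.2) = -67.6
The minimum is at p = 7, q = 1.

(7, 1)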